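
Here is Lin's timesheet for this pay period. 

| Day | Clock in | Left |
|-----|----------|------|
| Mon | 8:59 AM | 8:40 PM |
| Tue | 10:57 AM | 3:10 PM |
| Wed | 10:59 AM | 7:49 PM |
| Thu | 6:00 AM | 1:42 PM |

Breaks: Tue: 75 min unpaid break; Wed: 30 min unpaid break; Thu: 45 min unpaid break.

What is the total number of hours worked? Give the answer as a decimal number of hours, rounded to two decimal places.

Mon: 8:59 AM–8:40 PM = 11 h 41 min
Tue: 10:57 AM–3:10 PM = 4 h 13 min; less 75 min break → 2 h 58 min
Wed: 10:59 AM–7:49 PM = 8 h 50 min; less 30 min break → 8 h 20 min
Thu: 6:00 AM–1:42 PM = 7 h 42 min; less 45 min break → 6 h 57 min
Total: 11 h 41 min + 2 h 58 min + 8 h 20 min + 6 h 57 min = 29 h 56 min.

29.93 hours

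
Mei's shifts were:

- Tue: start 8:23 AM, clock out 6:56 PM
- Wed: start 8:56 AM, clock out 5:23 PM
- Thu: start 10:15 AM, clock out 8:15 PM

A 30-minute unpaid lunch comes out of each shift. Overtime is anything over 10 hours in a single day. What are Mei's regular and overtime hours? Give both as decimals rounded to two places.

Regular 27.45 hours, overtime 0.05 hours

Tue: 8:23 AM–6:56 PM = 10 h 33 min; less 30 min break → 10 h 3 min
Wed: 8:56 AM–5:23 PM = 8 h 27 min; less 30 min break → 7 h 57 min
Thu: 10:15 AM–8:15 PM = 10 h 0 min; less 30 min break → 9 h 30 min
Tue reg 10 h 0 min / OT 0 h 3 min; Wed reg 7 h 57 min / OT 0 h 0 min; Thu reg 9 h 30 min / OT 0 h 0 min.
Totals: regular 27 h 27 min, overtime 0 h 3 min.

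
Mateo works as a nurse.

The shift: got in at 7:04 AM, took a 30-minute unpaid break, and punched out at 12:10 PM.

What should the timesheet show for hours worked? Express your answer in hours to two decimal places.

4.60 hours

The shift: 7:04 AM–12:10 PM = 5 h 6 min; less 30 min break → 4 h 36 min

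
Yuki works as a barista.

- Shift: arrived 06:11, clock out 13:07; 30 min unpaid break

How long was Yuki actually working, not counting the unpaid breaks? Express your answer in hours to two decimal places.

6.43 hours

Shift: 06:11–13:07 = 6 h 56 min; less 30 min break → 6 h 26 min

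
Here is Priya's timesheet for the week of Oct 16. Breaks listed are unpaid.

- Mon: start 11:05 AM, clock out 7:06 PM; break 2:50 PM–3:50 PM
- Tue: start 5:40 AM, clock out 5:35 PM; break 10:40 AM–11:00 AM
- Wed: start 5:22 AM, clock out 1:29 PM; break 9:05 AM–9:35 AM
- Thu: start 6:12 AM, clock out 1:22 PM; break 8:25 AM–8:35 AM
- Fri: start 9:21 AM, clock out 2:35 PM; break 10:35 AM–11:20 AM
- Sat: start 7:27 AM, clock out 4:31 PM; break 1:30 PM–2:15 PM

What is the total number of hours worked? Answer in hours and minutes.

46 h 1 min

Mon: 11:05 AM–7:06 PM = 8 h 1 min; less 60 min break → 7 h 1 min
Tue: 5:40 AM–5:35 PM = 11 h 55 min; less 20 min break → 11 h 35 min
Wed: 5:22 AM–1:29 PM = 8 h 7 min; less 30 min break → 7 h 37 min
Thu: 6:12 AM–1:22 PM = 7 h 10 min; less 10 min break → 7 h 0 min
Fri: 9:21 AM–2:35 PM = 5 h 14 min; less 45 min break → 4 h 29 min
Sat: 7:27 AM–4:31 PM = 9 h 4 min; less 45 min break → 8 h 19 min
Total: 7 h 1 min + 11 h 35 min + 7 h 37 min + 7 h 0 min + 4 h 29 min + 8 h 19 min = 46 h 1 min.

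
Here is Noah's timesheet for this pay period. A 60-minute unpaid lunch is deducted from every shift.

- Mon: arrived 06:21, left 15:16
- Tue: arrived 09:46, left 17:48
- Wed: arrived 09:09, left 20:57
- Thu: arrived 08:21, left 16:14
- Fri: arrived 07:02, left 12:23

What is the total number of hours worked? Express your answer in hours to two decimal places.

36.98 hours

Mon: 06:21–15:16 = 8 h 55 min; less 60 min break → 7 h 55 min
Tue: 09:46–17:48 = 8 h 2 min; less 60 min break → 7 h 2 min
Wed: 09:09–20:57 = 11 h 48 min; less 60 min break → 10 h 48 min
Thu: 08:21–16:14 = 7 h 53 min; less 60 min break → 6 h 53 min
Fri: 07:02–12:23 = 5 h 21 min; less 60 min break → 4 h 21 min
Total: 7 h 55 min + 7 h 2 min + 10 h 48 min + 6 h 53 min + 4 h 21 min = 36 h 59 min.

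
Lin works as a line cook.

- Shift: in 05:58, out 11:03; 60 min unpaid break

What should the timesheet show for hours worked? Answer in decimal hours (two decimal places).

Shift: 05:58–11:03 = 5 h 5 min; less 60 min break → 4 h 5 min

4.08 hours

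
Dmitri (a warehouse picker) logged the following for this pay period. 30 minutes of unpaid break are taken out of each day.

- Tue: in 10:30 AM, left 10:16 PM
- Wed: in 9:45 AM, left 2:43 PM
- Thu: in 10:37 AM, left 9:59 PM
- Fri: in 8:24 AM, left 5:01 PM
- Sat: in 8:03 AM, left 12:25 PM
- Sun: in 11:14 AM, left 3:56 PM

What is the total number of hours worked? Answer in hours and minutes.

Tue: 10:30 AM–10:16 PM = 11 h 46 min; less 30 min break → 11 h 16 min
Wed: 9:45 AM–2:43 PM = 4 h 58 min; less 30 min break → 4 h 28 min
Thu: 10:37 AM–9:59 PM = 11 h 22 min; less 30 min break → 10 h 52 min
Fri: 8:24 AM–5:01 PM = 8 h 37 min; less 30 min break → 8 h 7 min
Sat: 8:03 AM–12:25 PM = 4 h 22 min; less 30 min break → 3 h 52 min
Sun: 11:14 AM–3:56 PM = 4 h 42 min; less 30 min break → 4 h 12 min
Total: 11 h 16 min + 4 h 28 min + 10 h 52 min + 8 h 7 min + 3 h 52 min + 4 h 12 min = 42 h 47 min.

42 h 47 min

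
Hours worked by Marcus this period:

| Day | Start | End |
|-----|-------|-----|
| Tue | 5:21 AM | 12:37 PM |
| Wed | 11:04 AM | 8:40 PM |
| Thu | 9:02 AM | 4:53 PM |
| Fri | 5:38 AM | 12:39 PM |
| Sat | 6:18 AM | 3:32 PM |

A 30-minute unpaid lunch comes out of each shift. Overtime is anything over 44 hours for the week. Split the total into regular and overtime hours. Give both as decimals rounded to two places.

Regular 38.47 hours, overtime 0.00 hours

Tue: 5:21 AM–12:37 PM = 7 h 16 min; less 30 min break → 6 h 46 min
Wed: 11:04 AM–8:40 PM = 9 h 36 min; less 30 min break → 9 h 6 min
Thu: 9:02 AM–4:53 PM = 7 h 51 min; less 30 min break → 7 h 21 min
Fri: 5:38 AM–12:39 PM = 7 h 1 min; less 30 min break → 6 h 31 min
Sat: 6:18 AM–3:32 PM = 9 h 14 min; less 30 min break → 8 h 44 min
Total worked: 38 h 28 min = 38.47 h.
Threshold 44 h → overtime 0 h 0 min, regular 38 h 28 min.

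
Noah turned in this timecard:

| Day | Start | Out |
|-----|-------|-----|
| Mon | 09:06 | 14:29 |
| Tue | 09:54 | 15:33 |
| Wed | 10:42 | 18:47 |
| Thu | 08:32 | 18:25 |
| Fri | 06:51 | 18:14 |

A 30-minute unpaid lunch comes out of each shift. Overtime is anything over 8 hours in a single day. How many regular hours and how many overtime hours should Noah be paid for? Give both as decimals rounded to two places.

Regular 33.62 hours, overtime 4.27 hours

Mon: 09:06–14:29 = 5 h 23 min; less 30 min break → 4 h 53 min
Tue: 09:54–15:33 = 5 h 39 min; less 30 min break → 5 h 9 min
Wed: 10:42–18:47 = 8 h 5 min; less 30 min break → 7 h 35 min
Thu: 08:32–18:25 = 9 h 53 min; less 30 min break → 9 h 23 min
Fri: 06:51–18:14 = 11 h 23 min; less 30 min break → 10 h 53 min
Mon reg 4 h 53 min / OT 0 h 0 min; Tue reg 5 h 9 min / OT 0 h 0 min; Wed reg 7 h 35 min / OT 0 h 0 min; Thu reg 8 h 0 min / OT 1 h 23 min; Fri reg 8 h 0 min / OT 2 h 53 min.
Totals: regular 33 h 37 min, overtime 4 h 16 min.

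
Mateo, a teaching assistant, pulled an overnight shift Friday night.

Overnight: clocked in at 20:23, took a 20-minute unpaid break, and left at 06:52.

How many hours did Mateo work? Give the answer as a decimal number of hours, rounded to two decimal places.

Overnight: 20:23 → midnight = 3 h 37 min; midnight → 06:52 = 6 h 52 min; span 10 h 29 min; less 20 min break → 10 h 9 min

10.15 hours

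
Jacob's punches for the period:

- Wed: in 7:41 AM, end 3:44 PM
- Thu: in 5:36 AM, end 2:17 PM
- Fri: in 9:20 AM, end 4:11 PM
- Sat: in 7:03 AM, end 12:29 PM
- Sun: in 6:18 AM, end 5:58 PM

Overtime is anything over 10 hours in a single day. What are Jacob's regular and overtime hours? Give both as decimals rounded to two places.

Regular 39.02 hours, overtime 1.67 hours

Wed: 7:41 AM–3:44 PM = 8 h 3 min
Thu: 5:36 AM–2:17 PM = 8 h 41 min
Fri: 9:20 AM–4:11 PM = 6 h 51 min
Sat: 7:03 AM–12:29 PM = 5 h 26 min
Sun: 6:18 AM–5:58 PM = 11 h 40 min
Wed reg 8 h 3 min / OT 0 h 0 min; Thu reg 8 h 41 min / OT 0 h 0 min; Fri reg 6 h 51 min / OT 0 h 0 min; Sat reg 5 h 26 min / OT 0 h 0 min; Sun reg 10 h 0 min / OT 1 h 40 min.
Totals: regular 39 h 1 min, overtime 1 h 40 min.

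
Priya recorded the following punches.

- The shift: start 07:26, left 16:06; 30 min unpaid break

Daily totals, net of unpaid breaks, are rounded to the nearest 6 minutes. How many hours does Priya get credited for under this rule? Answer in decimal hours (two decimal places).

The shift: 07:26–16:06 = 8 h 40 min − 30 min = 8 h 10 min → rounds to 8 h 12 min

8.20 hours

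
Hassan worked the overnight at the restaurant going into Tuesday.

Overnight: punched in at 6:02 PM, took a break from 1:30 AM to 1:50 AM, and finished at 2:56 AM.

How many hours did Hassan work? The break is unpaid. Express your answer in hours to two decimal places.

Overnight: 6:02 PM → midnight = 5 h 58 min; midnight → 2:56 AM = 2 h 56 min; span 8 h 54 min; less 20 min break → 8 h 34 min

8.57 hours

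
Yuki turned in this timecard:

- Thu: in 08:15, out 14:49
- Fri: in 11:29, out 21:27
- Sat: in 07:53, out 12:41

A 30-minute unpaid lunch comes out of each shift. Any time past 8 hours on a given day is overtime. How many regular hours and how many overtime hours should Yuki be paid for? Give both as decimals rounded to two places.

Regular 18.37 hours, overtime 1.47 hours

Thu: 08:15–14:49 = 6 h 34 min; less 30 min break → 6 h 4 min
Fri: 11:29–21:27 = 9 h 58 min; less 30 min break → 9 h 28 min
Sat: 07:53–12:41 = 4 h 48 min; less 30 min break → 4 h 18 min
Thu reg 6 h 4 min / OT 0 h 0 min; Fri reg 8 h 0 min / OT 1 h 28 min; Sat reg 4 h 18 min / OT 0 h 0 min.
Totals: regular 18 h 22 min, overtime 1 h 28 min.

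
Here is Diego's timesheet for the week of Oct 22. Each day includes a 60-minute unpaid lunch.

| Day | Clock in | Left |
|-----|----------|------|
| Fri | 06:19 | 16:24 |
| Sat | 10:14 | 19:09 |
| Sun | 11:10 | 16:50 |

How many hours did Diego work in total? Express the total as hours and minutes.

21 h 40 min

Fri: 06:19–16:24 = 10 h 5 min; less 60 min break → 9 h 5 min
Sat: 10:14–19:09 = 8 h 55 min; less 60 min break → 7 h 55 min
Sun: 11:10–16:50 = 5 h 40 min; less 60 min break → 4 h 40 min
Total: 9 h 5 min + 7 h 55 min + 4 h 40 min = 21 h 40 min.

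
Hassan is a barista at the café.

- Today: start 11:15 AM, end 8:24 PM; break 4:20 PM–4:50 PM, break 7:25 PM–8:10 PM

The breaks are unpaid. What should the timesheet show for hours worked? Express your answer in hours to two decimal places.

7.90 hours

Today: 11:15 AM–8:24 PM = 9 h 9 min; less 75 min break → 7 h 54 min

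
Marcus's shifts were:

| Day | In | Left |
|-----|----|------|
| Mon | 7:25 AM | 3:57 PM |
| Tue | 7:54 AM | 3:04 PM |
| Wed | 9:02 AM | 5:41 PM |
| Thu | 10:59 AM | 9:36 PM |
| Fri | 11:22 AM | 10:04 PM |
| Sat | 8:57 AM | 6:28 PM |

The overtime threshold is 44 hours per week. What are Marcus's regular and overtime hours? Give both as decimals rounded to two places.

Mon: 7:25 AM–3:57 PM = 8 h 32 min
Tue: 7:54 AM–3:04 PM = 7 h 10 min
Wed: 9:02 AM–5:41 PM = 8 h 39 min
Thu: 10:59 AM–9:36 PM = 10 h 37 min
Fri: 11:22 AM–10:04 PM = 10 h 42 min
Sat: 8:57 AM–6:28 PM = 9 h 31 min
Total worked: 55 h 11 min = 55.18 h.
Threshold 44 h → overtime 11 h 11 min, regular 44 h 0 min.

Regular 44.00 hours, overtime 11.18 hours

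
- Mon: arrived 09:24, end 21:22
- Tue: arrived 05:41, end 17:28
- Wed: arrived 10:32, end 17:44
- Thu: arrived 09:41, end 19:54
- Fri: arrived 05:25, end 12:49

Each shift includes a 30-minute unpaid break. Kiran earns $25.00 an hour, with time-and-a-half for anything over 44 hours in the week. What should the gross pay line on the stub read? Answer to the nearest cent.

Mon: 09:24–21:22 = 11 h 58 min; less 30 min break → 11 h 28 min
Tue: 05:41–17:28 = 11 h 47 min; less 30 min break → 11 h 17 min
Wed: 10:32–17:44 = 7 h 12 min; less 30 min break → 6 h 42 min
Thu: 09:41–19:54 = 10 h 13 min; less 30 min break → 9 h 43 min
Fri: 05:25–12:49 = 7 h 24 min; less 30 min break → 6 h 54 min
Total worked: 46 h 4 min = 2764 min.
Regular 44 h 0 min = 2640 min at $25.00/h; overtime 2 h 4 min = 124 min at $37.50/h.
Pay = (2640 × $25.00 + 124 × $37.50) ÷ 60 = $1177.50.

$1177.50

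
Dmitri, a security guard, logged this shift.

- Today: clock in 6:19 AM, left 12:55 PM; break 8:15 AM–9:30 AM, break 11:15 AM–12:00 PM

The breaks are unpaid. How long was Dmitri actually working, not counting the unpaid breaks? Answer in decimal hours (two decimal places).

4.60 hours

Today: 6:19 AM–12:55 PM = 6 h 36 min; less 120 min break → 4 h 36 min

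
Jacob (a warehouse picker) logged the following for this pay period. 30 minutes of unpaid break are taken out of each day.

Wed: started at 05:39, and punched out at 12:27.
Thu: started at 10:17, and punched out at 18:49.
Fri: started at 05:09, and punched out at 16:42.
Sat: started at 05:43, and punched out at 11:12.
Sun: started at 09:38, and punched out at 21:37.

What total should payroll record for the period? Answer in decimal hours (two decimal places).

Wed: 05:39–12:27 = 6 h 48 min; less 30 min break → 6 h 18 min
Thu: 10:17–18:49 = 8 h 32 min; less 30 min break → 8 h 2 min
Fri: 05:09–16:42 = 11 h 33 min; less 30 min break → 11 h 3 min
Sat: 05:43–11:12 = 5 h 29 min; less 30 min break → 4 h 59 min
Sun: 09:38–21:37 = 11 h 59 min; less 30 min break → 11 h 29 min
Total: 6 h 18 min + 8 h 2 min + 11 h 3 min + 4 h 59 min + 11 h 29 min = 41 h 51 min.

41.85 hours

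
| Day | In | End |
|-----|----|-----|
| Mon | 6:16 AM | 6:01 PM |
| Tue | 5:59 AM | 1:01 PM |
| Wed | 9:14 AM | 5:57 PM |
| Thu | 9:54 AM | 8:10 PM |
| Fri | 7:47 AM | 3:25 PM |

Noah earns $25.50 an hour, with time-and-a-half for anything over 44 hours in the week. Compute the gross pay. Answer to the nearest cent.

Mon: 6:16 AM–6:01 PM = 11 h 45 min
Tue: 5:59 AM–1:01 PM = 7 h 2 min
Wed: 9:14 AM–5:57 PM = 8 h 43 min
Thu: 9:54 AM–8:10 PM = 10 h 16 min
Fri: 7:47 AM–3:25 PM = 7 h 38 min
Total worked: 45 h 24 min = 2724 min.
Regular 44 h 0 min = 2640 min at $25.50/h; overtime 1 h 24 min = 84 min at $38.25/h.
Pay = (2640 × $25.50 + 84 × $38.25) ÷ 60 = $1175.55.

$1175.55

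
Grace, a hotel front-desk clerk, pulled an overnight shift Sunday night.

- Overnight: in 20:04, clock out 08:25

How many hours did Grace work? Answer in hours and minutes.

Overnight: 20:04 → midnight = 3 h 56 min; midnight → 08:25 = 8 h 25 min; span 12 h 21 min

12 h 21 min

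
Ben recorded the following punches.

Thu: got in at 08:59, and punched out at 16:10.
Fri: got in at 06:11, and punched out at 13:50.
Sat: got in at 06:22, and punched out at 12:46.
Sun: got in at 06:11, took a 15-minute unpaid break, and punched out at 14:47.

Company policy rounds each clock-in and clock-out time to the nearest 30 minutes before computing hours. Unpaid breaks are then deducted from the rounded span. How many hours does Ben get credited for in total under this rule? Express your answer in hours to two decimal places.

30.25 hours

Thu: in 08:59→09:00, out 16:10→16:00; 7 h 0 min
Fri: in 06:11→06:00, out 13:50→14:00; 8 h 0 min
Sat: in 06:22→06:30, out 12:46→13:00; 6 h 30 min
Sun: in 06:11→06:00, out 14:47→15:00; 9 h 0 min − 15 min = 8 h 45 min
Total credited: 30 h 15 min.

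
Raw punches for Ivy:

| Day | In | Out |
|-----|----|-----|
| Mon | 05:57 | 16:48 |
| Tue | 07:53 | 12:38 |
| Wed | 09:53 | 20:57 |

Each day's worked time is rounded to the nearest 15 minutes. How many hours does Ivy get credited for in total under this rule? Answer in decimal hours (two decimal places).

26.50 hours

Mon: 05:57–16:48 = 10 h 51 min → rounds to 10 h 45 min
Tue: 07:53–12:38 = 4 h 45 min → rounds to 4 h 45 min
Wed: 09:53–20:57 = 11 h 4 min → rounds to 11 h 0 min
Total credited: 26 h 30 min.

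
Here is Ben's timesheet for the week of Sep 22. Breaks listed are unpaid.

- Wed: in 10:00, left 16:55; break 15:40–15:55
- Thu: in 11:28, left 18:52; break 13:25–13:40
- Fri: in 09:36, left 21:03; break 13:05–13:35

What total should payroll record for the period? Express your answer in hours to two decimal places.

Wed: 10:00–16:55 = 6 h 55 min; less 15 min break → 6 h 40 min
Thu: 11:28–18:52 = 7 h 24 min; less 15 min break → 7 h 9 min
Fri: 09:36–21:03 = 11 h 27 min; less 30 min break → 10 h 57 min
Total: 6 h 40 min + 7 h 9 min + 10 h 57 min = 24 h 46 min.

24.77 hours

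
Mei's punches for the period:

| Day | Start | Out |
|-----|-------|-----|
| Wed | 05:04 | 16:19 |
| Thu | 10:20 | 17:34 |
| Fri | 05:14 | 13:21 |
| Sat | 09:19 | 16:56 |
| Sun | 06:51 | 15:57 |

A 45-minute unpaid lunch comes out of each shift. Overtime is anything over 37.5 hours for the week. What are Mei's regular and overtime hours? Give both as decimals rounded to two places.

Wed: 05:04–16:19 = 11 h 15 min; less 45 min break → 10 h 30 min
Thu: 10:20–17:34 = 7 h 14 min; less 45 min break → 6 h 29 min
Fri: 05:14–13:21 = 8 h 7 min; less 45 min break → 7 h 22 min
Sat: 09:19–16:56 = 7 h 37 min; less 45 min break → 6 h 52 min
Sun: 06:51–15:57 = 9 h 6 min; less 45 min break → 8 h 21 min
Total worked: 39 h 34 min = 39.57 h.
Threshold 37.5 h → overtime 2 h 4 min, regular 37 h 30 min.

Regular 37.50 hours, overtime 2.07 hours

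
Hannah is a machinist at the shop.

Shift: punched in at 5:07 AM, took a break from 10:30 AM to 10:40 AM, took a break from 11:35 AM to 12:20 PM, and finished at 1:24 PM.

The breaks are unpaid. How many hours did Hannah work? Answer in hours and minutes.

7 h 22 min

Shift: 5:07 AM–1:24 PM = 8 h 17 min; less 55 min break → 7 h 22 min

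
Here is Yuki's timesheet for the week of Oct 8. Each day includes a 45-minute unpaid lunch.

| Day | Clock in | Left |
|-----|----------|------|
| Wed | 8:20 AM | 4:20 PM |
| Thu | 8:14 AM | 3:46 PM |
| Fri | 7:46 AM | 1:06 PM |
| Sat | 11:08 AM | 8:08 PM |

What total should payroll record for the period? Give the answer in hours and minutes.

Wed: 8:20 AM–4:20 PM = 8 h 0 min; less 45 min break → 7 h 15 min
Thu: 8:14 AM–3:46 PM = 7 h 32 min; less 45 min break → 6 h 47 min
Fri: 7:46 AM–1:06 PM = 5 h 20 min; less 45 min break → 4 h 35 min
Sat: 11:08 AM–8:08 PM = 9 h 0 min; less 45 min break → 8 h 15 min
Total: 7 h 15 min + 6 h 47 min + 4 h 35 min + 8 h 15 min = 26 h 52 min.

26 h 52 min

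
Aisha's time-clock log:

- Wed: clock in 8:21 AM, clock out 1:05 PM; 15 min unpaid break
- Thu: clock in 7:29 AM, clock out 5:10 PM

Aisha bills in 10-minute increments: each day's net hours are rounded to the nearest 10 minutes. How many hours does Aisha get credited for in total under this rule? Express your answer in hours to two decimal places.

14.17 hours

Wed: 8:21 AM–1:05 PM = 4 h 44 min − 15 min = 4 h 29 min → rounds to 4 h 30 min
Thu: 7:29 AM–5:10 PM = 9 h 41 min → rounds to 9 h 40 min
Total credited: 14 h 10 min.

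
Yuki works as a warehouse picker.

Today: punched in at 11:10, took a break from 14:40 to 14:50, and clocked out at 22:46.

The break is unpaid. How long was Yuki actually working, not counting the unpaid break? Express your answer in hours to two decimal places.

11.43 hours

Today: 11:10–22:46 = 11 h 36 min; less 10 min break → 11 h 26 min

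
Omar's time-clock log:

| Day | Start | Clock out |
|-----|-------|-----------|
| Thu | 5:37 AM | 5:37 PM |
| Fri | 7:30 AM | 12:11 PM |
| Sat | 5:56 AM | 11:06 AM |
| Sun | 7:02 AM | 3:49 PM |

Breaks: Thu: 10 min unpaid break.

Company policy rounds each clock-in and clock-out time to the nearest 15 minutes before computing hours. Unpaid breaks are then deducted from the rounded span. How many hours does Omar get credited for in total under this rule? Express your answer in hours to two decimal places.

Thu: in 5:37 AM→5:30 AM, out 5:37 PM→5:30 PM; 12 h 0 min − 10 min = 11 h 50 min
Fri: in 7:30 AM→7:30 AM, out 12:11 PM→12:15 PM; 4 h 45 min
Sat: in 5:56 AM→6:00 AM, out 11:06 AM→11:00 AM; 5 h 0 min
Sun: in 7:02 AM→7:00 AM, out 3:49 PM→3:45 PM; 8 h 45 min
Total credited: 30 h 20 min.

30.33 hours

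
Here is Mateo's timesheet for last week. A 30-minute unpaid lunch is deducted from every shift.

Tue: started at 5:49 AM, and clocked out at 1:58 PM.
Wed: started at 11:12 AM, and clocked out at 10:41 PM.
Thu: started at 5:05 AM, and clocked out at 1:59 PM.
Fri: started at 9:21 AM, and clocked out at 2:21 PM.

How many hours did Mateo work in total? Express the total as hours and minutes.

Tue: 5:49 AM–1:58 PM = 8 h 9 min; less 30 min break → 7 h 39 min
Wed: 11:12 AM–10:41 PM = 11 h 29 min; less 30 min break → 10 h 59 min
Thu: 5:05 AM–1:59 PM = 8 h 54 min; less 30 min break → 8 h 24 min
Fri: 9:21 AM–2:21 PM = 5 h 0 min; less 30 min break → 4 h 30 min
Total: 7 h 39 min + 10 h 59 min + 8 h 24 min + 4 h 30 min = 31 h 32 min.

31 h 32 min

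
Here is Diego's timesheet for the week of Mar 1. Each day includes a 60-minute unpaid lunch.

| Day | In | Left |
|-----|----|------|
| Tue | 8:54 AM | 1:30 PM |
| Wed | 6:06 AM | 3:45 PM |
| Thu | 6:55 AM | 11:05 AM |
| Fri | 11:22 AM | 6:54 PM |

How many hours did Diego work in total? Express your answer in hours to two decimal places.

21.95 hours

Tue: 8:54 AM–1:30 PM = 4 h 36 min; less 60 min break → 3 h 36 min
Wed: 6:06 AM–3:45 PM = 9 h 39 min; less 60 min break → 8 h 39 min
Thu: 6:55 AM–11:05 AM = 4 h 10 min; less 60 min break → 3 h 10 min
Fri: 11:22 AM–6:54 PM = 7 h 32 min; less 60 min break → 6 h 32 min
Total: 3 h 36 min + 8 h 39 min + 3 h 10 min + 6 h 32 min = 21 h 57 min.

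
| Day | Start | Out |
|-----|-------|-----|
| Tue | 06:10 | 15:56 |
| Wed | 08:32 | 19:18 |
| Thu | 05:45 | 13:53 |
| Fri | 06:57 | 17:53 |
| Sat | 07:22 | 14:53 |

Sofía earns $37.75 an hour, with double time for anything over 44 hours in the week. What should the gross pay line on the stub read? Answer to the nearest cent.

$1896.31

Tue: 06:10–15:56 = 9 h 46 min
Wed: 08:32–19:18 = 10 h 46 min
Thu: 05:45–13:53 = 8 h 8 min
Fri: 06:57–17:53 = 10 h 56 min
Sat: 07:22–14:53 = 7 h 31 min
Total worked: 47 h 7 min = 2827 min.
Regular 44 h 0 min = 2640 min at $37.75/h; overtime 3 h 7 min = 187 min at $75.50/h.
Pay = (2640 × $37.75 + 187 × $75.50) ÷ 60 = $1896.31.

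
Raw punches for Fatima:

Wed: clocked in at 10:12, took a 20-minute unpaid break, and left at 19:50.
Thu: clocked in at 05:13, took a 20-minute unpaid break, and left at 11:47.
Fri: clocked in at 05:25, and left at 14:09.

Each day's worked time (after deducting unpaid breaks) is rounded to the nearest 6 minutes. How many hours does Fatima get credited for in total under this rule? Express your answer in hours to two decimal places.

24.20 hours

Wed: 10:12–19:50 = 9 h 38 min − 20 min = 9 h 18 min → rounds to 9 h 18 min
Thu: 05:13–11:47 = 6 h 34 min − 20 min = 6 h 14 min → rounds to 6 h 12 min
Fri: 05:25–14:09 = 8 h 44 min → rounds to 8 h 42 min
Total credited: 24 h 12 min.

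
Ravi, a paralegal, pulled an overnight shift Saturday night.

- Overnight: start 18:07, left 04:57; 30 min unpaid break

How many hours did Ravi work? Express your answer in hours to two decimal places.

Overnight: 18:07 → midnight = 5 h 53 min; midnight → 04:57 = 4 h 57 min; span 10 h 50 min; less 30 min break → 10 h 20 min

10.33 hours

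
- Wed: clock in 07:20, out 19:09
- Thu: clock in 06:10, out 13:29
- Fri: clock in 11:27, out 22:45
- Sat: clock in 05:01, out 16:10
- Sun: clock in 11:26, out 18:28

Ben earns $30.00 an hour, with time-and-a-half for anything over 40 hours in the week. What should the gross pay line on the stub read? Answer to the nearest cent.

$1587.75

Wed: 07:20–19:09 = 11 h 49 min
Thu: 06:10–13:29 = 7 h 19 min
Fri: 11:27–22:45 = 11 h 18 min
Sat: 05:01–16:10 = 11 h 9 min
Sun: 11:26–18:28 = 7 h 2 min
Total worked: 48 h 37 min = 2917 min.
Regular 40 h 0 min = 2400 min at $30.00/h; overtime 8 h 37 min = 517 min at $45.00/h.
Pay = (2400 × $30.00 + 517 × $45.00) ÷ 60 = $1587.75.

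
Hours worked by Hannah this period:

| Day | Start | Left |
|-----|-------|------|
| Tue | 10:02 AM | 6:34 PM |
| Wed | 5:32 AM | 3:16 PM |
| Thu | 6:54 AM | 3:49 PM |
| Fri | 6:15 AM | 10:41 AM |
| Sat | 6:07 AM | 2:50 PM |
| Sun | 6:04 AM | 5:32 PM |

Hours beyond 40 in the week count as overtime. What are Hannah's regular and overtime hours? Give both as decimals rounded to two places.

Tue: 10:02 AM–6:34 PM = 8 h 32 min
Wed: 5:32 AM–3:16 PM = 9 h 44 min
Thu: 6:54 AM–3:49 PM = 8 h 55 min
Fri: 6:15 AM–10:41 AM = 4 h 26 min
Sat: 6:07 AM–2:50 PM = 8 h 43 min
Sun: 6:04 AM–5:32 PM = 11 h 28 min
Total worked: 51 h 48 min = 51.80 h.
Threshold 40 h → overtime 11 h 48 min, regular 40 h 0 min.

Regular 40.00 hours, overtime 11.80 hours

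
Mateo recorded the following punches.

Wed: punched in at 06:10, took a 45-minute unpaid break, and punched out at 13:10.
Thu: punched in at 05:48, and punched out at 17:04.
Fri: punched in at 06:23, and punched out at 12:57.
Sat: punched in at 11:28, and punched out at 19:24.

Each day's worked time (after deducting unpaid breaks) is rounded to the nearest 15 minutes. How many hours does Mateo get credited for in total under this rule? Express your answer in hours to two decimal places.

Wed: 06:10–13:10 = 7 h 0 min − 45 min = 6 h 15 min → rounds to 6 h 15 min
Thu: 05:48–17:04 = 11 h 16 min → rounds to 11 h 15 min
Fri: 06:23–12:57 = 6 h 34 min → rounds to 6 h 30 min
Sat: 11:28–19:24 = 7 h 56 min → rounds to 8 h 0 min
Total credited: 32 h 0 min.

32.00 hours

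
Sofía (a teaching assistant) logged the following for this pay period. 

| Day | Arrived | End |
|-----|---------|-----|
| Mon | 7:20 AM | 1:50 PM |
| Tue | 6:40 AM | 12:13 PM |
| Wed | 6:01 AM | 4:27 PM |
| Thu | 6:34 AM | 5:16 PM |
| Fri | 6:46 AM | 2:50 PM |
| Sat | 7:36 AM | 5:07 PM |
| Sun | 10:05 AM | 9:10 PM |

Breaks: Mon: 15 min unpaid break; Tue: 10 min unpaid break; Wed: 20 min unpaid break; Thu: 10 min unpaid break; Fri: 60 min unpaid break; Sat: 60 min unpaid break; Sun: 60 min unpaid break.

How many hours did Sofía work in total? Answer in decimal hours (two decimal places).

57.93 hours

Mon: 7:20 AM–1:50 PM = 6 h 30 min; less 15 min break → 6 h 15 min
Tue: 6:40 AM–12:13 PM = 5 h 33 min; less 10 min break → 5 h 23 min
Wed: 6:01 AM–4:27 PM = 10 h 26 min; less 20 min break → 10 h 6 min
Thu: 6:34 AM–5:16 PM = 10 h 42 min; less 10 min break → 10 h 32 min
Fri: 6:46 AM–2:50 PM = 8 h 4 min; less 60 min break → 7 h 4 min
Sat: 7:36 AM–5:07 PM = 9 h 31 min; less 60 min break → 8 h 31 min
Sun: 10:05 AM–9:10 PM = 11 h 5 min; less 60 min break → 10 h 5 min
Total: 6 h 15 min + 5 h 23 min + 10 h 6 min + 10 h 32 min + 7 h 4 min + 8 h 31 min + 10 h 5 min = 57 h 56 min.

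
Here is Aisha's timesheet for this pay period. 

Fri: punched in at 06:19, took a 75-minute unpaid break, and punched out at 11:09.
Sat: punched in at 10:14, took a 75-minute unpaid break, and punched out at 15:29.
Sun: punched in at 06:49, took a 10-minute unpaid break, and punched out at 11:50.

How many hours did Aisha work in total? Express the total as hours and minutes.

Fri: 06:19–11:09 = 4 h 50 min; less 75 min break → 3 h 35 min
Sat: 10:14–15:29 = 5 h 15 min; less 75 min break → 4 h 0 min
Sun: 06:49–11:50 = 5 h 1 min; less 10 min break → 4 h 51 min
Total: 3 h 35 min + 4 h 0 min + 4 h 51 min = 12 h 26 min.

12 h 26 min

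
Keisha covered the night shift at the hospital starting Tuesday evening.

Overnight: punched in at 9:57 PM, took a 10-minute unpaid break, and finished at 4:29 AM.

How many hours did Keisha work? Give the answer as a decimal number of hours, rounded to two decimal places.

Overnight: 9:57 PM → midnight = 2 h 3 min; midnight → 4:29 AM = 4 h 29 min; span 6 h 32 min; less 10 min break → 6 h 22 min

6.37 hours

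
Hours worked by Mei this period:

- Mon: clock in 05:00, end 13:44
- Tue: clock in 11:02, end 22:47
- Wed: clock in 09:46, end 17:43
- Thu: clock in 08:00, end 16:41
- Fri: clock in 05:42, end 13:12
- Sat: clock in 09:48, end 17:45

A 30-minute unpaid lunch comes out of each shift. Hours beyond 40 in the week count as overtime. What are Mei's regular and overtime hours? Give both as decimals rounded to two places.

Mon: 05:00–13:44 = 8 h 44 min; less 30 min break → 8 h 14 min
Tue: 11:02–22:47 = 11 h 45 min; less 30 min break → 11 h 15 min
Wed: 09:46–17:43 = 7 h 57 min; less 30 min break → 7 h 27 min
Thu: 08:00–16:41 = 8 h 41 min; less 30 min break → 8 h 11 min
Fri: 05:42–13:12 = 7 h 30 min; less 30 min break → 7 h 0 min
Sat: 09:48–17:45 = 7 h 57 min; less 30 min break → 7 h 27 min
Total worked: 49 h 34 min = 49.57 h.
Threshold 40 h → overtime 9 h 34 min, regular 40 h 0 min.

Regular 40.00 hours, overtime 9.57 hours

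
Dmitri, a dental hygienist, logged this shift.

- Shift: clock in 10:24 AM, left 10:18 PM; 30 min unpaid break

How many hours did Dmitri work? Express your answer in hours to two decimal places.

Shift: 10:24 AM–10:18 PM = 11 h 54 min; less 30 min break → 11 h 24 min

11.40 hours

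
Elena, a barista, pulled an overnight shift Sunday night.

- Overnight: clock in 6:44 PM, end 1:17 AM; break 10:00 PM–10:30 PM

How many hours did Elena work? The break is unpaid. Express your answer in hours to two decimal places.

6.05 hours

Overnight: 6:44 PM → midnight = 5 h 16 min; midnight → 1:17 AM = 1 h 17 min; span 6 h 33 min; less 30 min break → 6 h 3 min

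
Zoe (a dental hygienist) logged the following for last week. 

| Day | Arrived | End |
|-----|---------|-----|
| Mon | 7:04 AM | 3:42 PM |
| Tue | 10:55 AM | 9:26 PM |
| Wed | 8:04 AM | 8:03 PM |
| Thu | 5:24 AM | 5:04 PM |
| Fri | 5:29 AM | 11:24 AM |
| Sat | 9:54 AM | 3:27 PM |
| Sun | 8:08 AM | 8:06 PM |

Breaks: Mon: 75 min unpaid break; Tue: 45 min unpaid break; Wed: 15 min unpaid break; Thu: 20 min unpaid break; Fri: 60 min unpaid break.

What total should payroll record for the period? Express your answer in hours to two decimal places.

62.65 hours

Mon: 7:04 AM–3:42 PM = 8 h 38 min; less 75 min break → 7 h 23 min
Tue: 10:55 AM–9:26 PM = 10 h 31 min; less 45 min break → 9 h 46 min
Wed: 8:04 AM–8:03 PM = 11 h 59 min; less 15 min break → 11 h 44 min
Thu: 5:24 AM–5:04 PM = 11 h 40 min; less 20 min break → 11 h 20 min
Fri: 5:29 AM–11:24 AM = 5 h 55 min; less 60 min break → 4 h 55 min
Sat: 9:54 AM–3:27 PM = 5 h 33 min
Sun: 8:08 AM–8:06 PM = 11 h 58 min
Total: 7 h 23 min + 9 h 46 min + 11 h 44 min + 11 h 20 min + 4 h 55 min + 5 h 33 min + 11 h 58 min = 62 h 39 min.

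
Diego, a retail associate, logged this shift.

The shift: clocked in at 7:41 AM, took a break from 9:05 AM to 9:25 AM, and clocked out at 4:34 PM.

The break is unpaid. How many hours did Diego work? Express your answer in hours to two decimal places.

8.55 hours

The shift: 7:41 AM–4:34 PM = 8 h 53 min; less 20 min break → 8 h 33 min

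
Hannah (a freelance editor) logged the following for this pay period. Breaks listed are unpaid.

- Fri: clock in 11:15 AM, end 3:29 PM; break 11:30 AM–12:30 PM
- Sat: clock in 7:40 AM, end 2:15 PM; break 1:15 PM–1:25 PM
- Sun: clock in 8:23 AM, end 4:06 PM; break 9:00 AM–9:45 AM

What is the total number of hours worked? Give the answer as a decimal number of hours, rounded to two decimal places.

Fri: 11:15 AM–3:29 PM = 4 h 14 min; less 60 min break → 3 h 14 min
Sat: 7:40 AM–2:15 PM = 6 h 35 min; less 10 min break → 6 h 25 min
Sun: 8:23 AM–4:06 PM = 7 h 43 min; less 45 min break → 6 h 58 min
Total: 3 h 14 min + 6 h 25 min + 6 h 58 min = 16 h 37 min.

16.62 hours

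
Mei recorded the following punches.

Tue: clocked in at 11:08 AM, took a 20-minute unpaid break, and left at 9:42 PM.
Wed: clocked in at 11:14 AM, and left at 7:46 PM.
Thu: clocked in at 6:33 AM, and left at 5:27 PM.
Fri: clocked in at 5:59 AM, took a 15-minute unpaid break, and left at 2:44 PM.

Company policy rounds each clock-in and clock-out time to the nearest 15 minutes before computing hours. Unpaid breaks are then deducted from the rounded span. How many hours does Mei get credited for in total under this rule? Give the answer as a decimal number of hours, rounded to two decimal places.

Tue: in 11:08 AM→11:15 AM, out 9:42 PM→9:45 PM; 10 h 30 min − 20 min = 10 h 10 min
Wed: in 11:14 AM→11:15 AM, out 7:46 PM→7:45 PM; 8 h 30 min
Thu: in 6:33 AM→6:30 AM, out 5:27 PM→5:30 PM; 11 h 0 min
Fri: in 5:59 AM→6:00 AM, out 2:44 PM→2:45 PM; 8 h 45 min − 15 min = 8 h 30 min
Total credited: 38 h 10 min.

38.17 hours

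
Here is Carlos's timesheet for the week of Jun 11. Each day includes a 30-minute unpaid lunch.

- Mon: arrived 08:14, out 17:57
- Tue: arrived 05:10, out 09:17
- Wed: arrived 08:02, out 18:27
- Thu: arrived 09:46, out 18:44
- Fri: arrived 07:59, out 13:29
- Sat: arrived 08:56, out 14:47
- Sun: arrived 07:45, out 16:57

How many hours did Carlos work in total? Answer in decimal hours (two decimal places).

Mon: 08:14–17:57 = 9 h 43 min; less 30 min break → 9 h 13 min
Tue: 05:10–09:17 = 4 h 7 min; less 30 min break → 3 h 37 min
Wed: 08:02–18:27 = 10 h 25 min; less 30 min break → 9 h 55 min
Thu: 09:46–18:44 = 8 h 58 min; less 30 min break → 8 h 28 min
Fri: 07:59–13:29 = 5 h 30 min; less 30 min break → 5 h 0 min
Sat: 08:56–14:47 = 5 h 51 min; less 30 min break → 5 h 21 min
Sun: 07:45–16:57 = 9 h 12 min; less 30 min break → 8 h 42 min
Total: 9 h 13 min + 3 h 37 min + 9 h 55 min + 8 h 28 min + 5 h 0 min + 5 h 21 min + 8 h 42 min = 50 h 16 min.

50.27 hours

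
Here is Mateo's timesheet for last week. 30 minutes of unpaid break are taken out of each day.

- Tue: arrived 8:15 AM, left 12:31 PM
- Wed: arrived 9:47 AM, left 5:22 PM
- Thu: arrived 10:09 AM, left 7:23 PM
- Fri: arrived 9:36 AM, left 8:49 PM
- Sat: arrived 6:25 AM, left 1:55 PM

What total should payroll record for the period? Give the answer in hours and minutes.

37 h 18 min

Tue: 8:15 AM–12:31 PM = 4 h 16 min; less 30 min break → 3 h 46 min
Wed: 9:47 AM–5:22 PM = 7 h 35 min; less 30 min break → 7 h 5 min
Thu: 10:09 AM–7:23 PM = 9 h 14 min; less 30 min break → 8 h 44 min
Fri: 9:36 AM–8:49 PM = 11 h 13 min; less 30 min break → 10 h 43 min
Sat: 6:25 AM–1:55 PM = 7 h 30 min; less 30 min break → 7 h 0 min
Total: 3 h 46 min + 7 h 5 min + 8 h 44 min + 10 h 43 min + 7 h 0 min = 37 h 18 min.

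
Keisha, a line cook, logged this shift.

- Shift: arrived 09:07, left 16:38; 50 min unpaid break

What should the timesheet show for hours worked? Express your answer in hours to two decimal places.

Shift: 09:07–16:38 = 7 h 31 min; less 50 min break → 6 h 41 min

6.68 hours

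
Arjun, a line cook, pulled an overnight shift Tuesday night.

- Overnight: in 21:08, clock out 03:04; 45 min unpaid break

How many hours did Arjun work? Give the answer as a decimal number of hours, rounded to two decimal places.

Overnight: 21:08 → midnight = 2 h 52 min; midnight → 03:04 = 3 h 4 min; span 5 h 56 min; less 45 min break → 5 h 11 min

5.18 hours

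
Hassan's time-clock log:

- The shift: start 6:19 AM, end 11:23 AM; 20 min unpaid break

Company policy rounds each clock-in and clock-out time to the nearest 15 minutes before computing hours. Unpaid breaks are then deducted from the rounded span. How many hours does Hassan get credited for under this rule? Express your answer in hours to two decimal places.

4.92 hours

The shift: in 6:19 AM→6:15 AM, out 11:23 AM→11:30 AM; 5 h 15 min − 20 min = 4 h 55 min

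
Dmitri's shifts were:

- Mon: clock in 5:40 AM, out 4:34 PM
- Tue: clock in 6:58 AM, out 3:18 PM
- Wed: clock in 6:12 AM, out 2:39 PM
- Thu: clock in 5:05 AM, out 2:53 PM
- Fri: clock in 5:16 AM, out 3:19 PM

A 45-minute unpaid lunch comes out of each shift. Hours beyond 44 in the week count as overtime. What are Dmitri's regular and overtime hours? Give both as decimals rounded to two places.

Mon: 5:40 AM–4:34 PM = 10 h 54 min; less 45 min break → 10 h 9 min
Tue: 6:58 AM–3:18 PM = 8 h 20 min; less 45 min break → 7 h 35 min
Wed: 6:12 AM–2:39 PM = 8 h 27 min; less 45 min break → 7 h 42 min
Thu: 5:05 AM–2:53 PM = 9 h 48 min; less 45 min break → 9 h 3 min
Fri: 5:16 AM–3:19 PM = 10 h 3 min; less 45 min break → 9 h 18 min
Total worked: 43 h 47 min = 43.78 h.
Threshold 44 h → overtime 0 h 0 min, regular 43 h 47 min.

Regular 43.78 hours, overtime 0.00 hours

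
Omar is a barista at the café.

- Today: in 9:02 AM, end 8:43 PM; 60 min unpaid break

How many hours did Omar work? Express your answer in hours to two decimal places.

10.68 hours

Today: 9:02 AM–8:43 PM = 11 h 41 min; less 60 min break → 10 h 41 min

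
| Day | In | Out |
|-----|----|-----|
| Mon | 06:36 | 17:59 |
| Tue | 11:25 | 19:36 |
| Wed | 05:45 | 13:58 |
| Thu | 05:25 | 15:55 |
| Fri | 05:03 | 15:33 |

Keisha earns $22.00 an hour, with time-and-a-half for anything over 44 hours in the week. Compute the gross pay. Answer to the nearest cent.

Mon: 06:36–17:59 = 11 h 23 min
Tue: 11:25–19:36 = 8 h 11 min
Wed: 05:45–13:58 = 8 h 13 min
Thu: 05:25–15:55 = 10 h 30 min
Fri: 05:03–15:33 = 10 h 30 min
Total worked: 48 h 47 min = 2927 min.
Regular 44 h 0 min = 2640 min at $22.00/h; overtime 4 h 47 min = 287 min at $33.00/h.
Pay = (2640 × $22.00 + 287 × $33.00) ÷ 60 = $1125.85.

$1125.85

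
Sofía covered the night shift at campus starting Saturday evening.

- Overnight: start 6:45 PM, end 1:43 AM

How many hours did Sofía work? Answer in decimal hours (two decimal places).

6.97 hours

Overnight: 6:45 PM → midnight = 5 h 15 min; midnight → 1:43 AM = 1 h 43 min; span 6 h 58 min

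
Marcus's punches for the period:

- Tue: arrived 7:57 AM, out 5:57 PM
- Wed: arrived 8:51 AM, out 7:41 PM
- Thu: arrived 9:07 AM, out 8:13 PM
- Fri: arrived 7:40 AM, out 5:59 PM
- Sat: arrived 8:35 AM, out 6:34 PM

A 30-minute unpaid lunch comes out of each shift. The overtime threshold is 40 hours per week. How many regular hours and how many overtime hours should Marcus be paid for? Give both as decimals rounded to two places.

Tue: 7:57 AM–5:57 PM = 10 h 0 min; less 30 min break → 9 h 30 min
Wed: 8:51 AM–7:41 PM = 10 h 50 min; less 30 min break → 10 h 20 min
Thu: 9:07 AM–8:13 PM = 11 h 6 min; less 30 min break → 10 h 36 min
Fri: 7:40 AM–5:59 PM = 10 h 19 min; less 30 min break → 9 h 49 min
Sat: 8:35 AM–6:34 PM = 9 h 59 min; less 30 min break → 9 h 29 min
Total worked: 49 h 44 min = 49.73 h.
Threshold 40 h → overtime 9 h 44 min, regular 40 h 0 min.

Regular 40.00 hours, overtime 9.73 hours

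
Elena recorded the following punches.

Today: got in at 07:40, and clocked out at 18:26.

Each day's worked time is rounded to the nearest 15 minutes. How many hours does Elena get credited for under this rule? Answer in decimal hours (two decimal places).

Today: 07:40–18:26 = 10 h 46 min → rounds to 10 h 45 min

10.75 hours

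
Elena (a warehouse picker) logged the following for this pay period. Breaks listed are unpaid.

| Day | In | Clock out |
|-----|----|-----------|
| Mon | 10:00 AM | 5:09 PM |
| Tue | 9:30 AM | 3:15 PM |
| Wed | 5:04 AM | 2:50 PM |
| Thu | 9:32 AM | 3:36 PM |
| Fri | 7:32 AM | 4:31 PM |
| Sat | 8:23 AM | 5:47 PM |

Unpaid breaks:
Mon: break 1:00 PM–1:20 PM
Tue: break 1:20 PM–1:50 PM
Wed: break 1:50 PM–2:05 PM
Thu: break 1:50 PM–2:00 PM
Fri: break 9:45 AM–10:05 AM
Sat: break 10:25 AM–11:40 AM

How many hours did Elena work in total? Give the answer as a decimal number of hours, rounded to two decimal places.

Mon: 10:00 AM–5:09 PM = 7 h 9 min; less 20 min break → 6 h 49 min
Tue: 9:30 AM–3:15 PM = 5 h 45 min; less 30 min break → 5 h 15 min
Wed: 5:04 AM–2:50 PM = 9 h 46 min; less 15 min break → 9 h 31 min
Thu: 9:32 AM–3:36 PM = 6 h 4 min; less 10 min break → 5 h 54 min
Fri: 7:32 AM–4:31 PM = 8 h 59 min; less 20 min break → 8 h 39 min
Sat: 8:23 AM–5:47 PM = 9 h 24 min; less 75 min break → 8 h 9 min
Total: 6 h 49 min + 5 h 15 min + 9 h 31 min + 5 h 54 min + 8 h 39 min + 8 h 9 min = 44 h 17 min.

44.28 hours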